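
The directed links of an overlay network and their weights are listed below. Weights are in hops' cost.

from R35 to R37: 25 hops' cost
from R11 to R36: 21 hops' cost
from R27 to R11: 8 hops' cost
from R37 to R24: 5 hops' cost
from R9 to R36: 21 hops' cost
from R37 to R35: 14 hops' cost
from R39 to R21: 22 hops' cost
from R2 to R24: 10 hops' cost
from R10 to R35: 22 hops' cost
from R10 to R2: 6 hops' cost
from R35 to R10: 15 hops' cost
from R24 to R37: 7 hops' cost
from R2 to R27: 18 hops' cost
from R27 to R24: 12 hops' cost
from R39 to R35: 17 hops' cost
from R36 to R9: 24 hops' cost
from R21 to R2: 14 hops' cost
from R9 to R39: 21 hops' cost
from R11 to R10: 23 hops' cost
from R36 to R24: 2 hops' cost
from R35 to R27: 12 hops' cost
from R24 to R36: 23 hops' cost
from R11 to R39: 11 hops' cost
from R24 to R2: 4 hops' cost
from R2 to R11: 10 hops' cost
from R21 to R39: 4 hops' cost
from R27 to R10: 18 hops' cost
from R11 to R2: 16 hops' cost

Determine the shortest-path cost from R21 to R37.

Candidate routes:
R21–R2–R24–R37: 14+10+7 = 31
R21–R39–R35–R27–R24–R37: 4+17+12+12+7 = 52
R21–R2–R27–R24–R37: 14+18+12+7 = 51
R21–R39–R35–R37: 4+17+25 = 46
The minimum is 31 hops' cost via R21–R2–R24–R37.

31 hops' cost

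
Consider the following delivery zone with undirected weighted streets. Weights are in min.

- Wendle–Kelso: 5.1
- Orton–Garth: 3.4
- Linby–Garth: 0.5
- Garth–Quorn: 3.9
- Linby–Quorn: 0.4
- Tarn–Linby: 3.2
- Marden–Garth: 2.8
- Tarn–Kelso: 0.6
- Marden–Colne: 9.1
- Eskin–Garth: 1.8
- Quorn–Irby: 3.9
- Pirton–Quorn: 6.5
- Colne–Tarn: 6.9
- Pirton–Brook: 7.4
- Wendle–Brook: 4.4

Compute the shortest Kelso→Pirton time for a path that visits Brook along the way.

16.9 min

Best Kelso to Brook: Kelso–Wendle–Brook costing 9.5
Shortest Brook→Pirton: Brook–Pirton = 7.4
Total via Brook: 9.5 + 7.4 = 16.9 min.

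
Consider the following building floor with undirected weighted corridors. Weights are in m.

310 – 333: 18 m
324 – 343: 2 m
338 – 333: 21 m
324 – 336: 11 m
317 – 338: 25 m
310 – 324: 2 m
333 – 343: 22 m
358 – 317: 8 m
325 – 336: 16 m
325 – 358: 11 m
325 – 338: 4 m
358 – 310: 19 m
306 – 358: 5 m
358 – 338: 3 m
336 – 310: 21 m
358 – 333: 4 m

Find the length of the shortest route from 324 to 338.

24 m

Settle nodes by increasing distance from 324:
324: 0
343: 2  (via 324)
310: 2  (via 324)
336: 11  (via 324)
333: 20  (via 310)
358: 21  (via 310)
338: 24  (via 358)
Shortest route: 324 → 310 → 358 → 338 = 24 m.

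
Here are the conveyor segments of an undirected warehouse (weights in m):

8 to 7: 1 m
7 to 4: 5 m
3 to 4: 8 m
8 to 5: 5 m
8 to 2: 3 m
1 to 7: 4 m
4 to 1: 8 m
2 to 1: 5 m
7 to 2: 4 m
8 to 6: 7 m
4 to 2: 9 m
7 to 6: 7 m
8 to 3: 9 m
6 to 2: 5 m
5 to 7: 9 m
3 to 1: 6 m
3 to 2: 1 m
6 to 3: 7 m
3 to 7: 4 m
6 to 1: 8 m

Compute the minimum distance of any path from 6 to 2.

5 m

Candidate routes:
6 - 2: 5 = 5
6 - 3 - 2: 7+1 = 8
6 - 7 - 8 - 2: 7+1+3 = 11
6 - 8 - 2: 7+3 = 10
Cheapest is 6 - 2 at 5 m.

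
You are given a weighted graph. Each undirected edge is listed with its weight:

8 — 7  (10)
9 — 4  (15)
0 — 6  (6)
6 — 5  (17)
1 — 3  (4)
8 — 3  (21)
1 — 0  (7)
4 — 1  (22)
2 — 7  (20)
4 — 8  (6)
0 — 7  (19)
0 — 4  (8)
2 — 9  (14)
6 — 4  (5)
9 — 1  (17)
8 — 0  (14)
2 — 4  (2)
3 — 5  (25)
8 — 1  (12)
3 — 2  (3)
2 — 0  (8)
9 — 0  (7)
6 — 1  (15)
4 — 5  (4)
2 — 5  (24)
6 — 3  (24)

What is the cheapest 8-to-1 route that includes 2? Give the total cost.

Shortest 8→2: 8 → 4 → 2 = 8
Shortest 2→1: 2 → 3 → 1 = 7
Total via 2: 8 + 7 = 15.

15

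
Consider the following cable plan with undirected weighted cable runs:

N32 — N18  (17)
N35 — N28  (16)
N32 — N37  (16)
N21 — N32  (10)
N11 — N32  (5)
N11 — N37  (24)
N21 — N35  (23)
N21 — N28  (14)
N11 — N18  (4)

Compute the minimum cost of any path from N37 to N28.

Enumerating some paths:
N37 → N11 → N32 → N21 → N28: 24+5+10+14 = 53
N37 → N32 → N21 → N28: 16+10+14 = 40
Cheapest is N37 → N32 → N21 → N28 at 40.

40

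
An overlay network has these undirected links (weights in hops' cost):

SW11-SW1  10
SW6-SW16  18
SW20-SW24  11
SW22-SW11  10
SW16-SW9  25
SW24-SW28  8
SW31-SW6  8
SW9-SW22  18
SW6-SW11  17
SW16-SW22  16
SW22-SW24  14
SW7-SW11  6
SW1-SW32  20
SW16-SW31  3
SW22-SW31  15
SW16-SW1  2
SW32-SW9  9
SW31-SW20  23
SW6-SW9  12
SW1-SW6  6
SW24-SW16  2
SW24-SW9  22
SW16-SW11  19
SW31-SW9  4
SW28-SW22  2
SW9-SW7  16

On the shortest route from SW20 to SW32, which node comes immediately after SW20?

SW24

Enumerating some paths:
SW20–SW24–SW16–SW31–SW9–SW32: 11+2+3+4+9 = 29
SW20–SW24–SW16–SW1–SW32: 11+2+2+20 = 35
SW20–SW31–SW9–SW32: 23+4+9 = 36
Cheapest is SW20–SW24–SW16–SW31–SW9–SW32 at 29 hops' cost.
So from SW20 the first move is to SW24.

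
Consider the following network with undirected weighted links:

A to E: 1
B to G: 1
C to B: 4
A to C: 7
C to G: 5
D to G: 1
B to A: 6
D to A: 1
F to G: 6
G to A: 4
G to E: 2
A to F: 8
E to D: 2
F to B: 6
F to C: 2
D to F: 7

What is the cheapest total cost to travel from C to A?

Settle nodes by increasing distance from C:
C: 0
F: 2  (via C)
B: 4  (via C)
G: 5  (via C)
D: 6  (via G)
A: 7  (via C)
Shortest route: C → A = 7.

7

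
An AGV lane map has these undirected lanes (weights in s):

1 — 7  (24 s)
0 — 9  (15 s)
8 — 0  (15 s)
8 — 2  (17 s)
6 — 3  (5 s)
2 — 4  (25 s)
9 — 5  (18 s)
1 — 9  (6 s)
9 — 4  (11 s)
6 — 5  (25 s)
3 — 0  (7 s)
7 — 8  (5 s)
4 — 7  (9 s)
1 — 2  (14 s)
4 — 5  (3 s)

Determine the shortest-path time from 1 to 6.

Candidate routes:
1 - 9 - 4 - 5 - 6: 6+11+3+25 = 45
1 - 9 - 0 - 3 - 6: 6+15+7+5 = 33
The minimum is 33 s via 1 - 9 - 0 - 3 - 6.

33 s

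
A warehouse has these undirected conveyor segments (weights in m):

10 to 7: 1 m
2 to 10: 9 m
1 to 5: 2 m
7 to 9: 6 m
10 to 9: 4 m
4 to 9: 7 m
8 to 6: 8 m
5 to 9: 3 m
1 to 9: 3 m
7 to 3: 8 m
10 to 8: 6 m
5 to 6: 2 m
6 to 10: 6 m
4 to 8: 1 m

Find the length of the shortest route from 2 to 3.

Enumerating some paths:
2 → 10 → 7 → 3: 9+1+8 = 18
2 → 10 → 9 → 7 → 3: 9+4+6+8 = 27
The minimum is 18 m via 2 → 10 → 7 → 3.

18 m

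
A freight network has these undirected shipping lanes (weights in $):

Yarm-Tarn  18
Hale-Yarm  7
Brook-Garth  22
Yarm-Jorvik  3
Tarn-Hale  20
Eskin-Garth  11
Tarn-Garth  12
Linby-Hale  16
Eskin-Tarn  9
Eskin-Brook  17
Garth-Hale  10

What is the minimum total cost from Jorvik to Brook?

$42

Compare a few routes:
Jorvik–Yarm–Hale–Garth–Brook: 3+7+10+22 = 42
Jorvik–Yarm–Tarn–Eskin–Brook: 3+18+9+17 = 47
Jorvik–Yarm–Hale–Garth–Eskin–Brook: 3+7+10+11+17 = 48
Cheapest is Jorvik–Yarm–Hale–Garth–Brook at $42.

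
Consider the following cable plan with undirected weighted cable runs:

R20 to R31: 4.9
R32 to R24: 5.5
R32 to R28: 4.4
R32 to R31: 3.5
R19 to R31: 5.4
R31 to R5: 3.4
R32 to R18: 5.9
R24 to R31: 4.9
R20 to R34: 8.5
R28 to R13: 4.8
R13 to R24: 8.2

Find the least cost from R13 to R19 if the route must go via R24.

Best R13 to R24: R13 → R24 costing 8.2
Shortest R24→R19: R24 → R31 → R19 = 10.3
Total via R24: 8.2 + 10.3 = 18.5.

18.5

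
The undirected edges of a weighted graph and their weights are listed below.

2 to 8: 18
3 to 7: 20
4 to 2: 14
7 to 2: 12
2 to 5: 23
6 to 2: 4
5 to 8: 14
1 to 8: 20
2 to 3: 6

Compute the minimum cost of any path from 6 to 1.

42

Settle nodes by increasing distance from 6:
6: 0
2: 4  (via 6)
3: 10  (via 2)
7: 16  (via 2)
4: 18  (via 2)
8: 22  (via 2)
5: 27  (via 2)
1: 42  (via 8)
Shortest route: 6–2–8–1 = 42.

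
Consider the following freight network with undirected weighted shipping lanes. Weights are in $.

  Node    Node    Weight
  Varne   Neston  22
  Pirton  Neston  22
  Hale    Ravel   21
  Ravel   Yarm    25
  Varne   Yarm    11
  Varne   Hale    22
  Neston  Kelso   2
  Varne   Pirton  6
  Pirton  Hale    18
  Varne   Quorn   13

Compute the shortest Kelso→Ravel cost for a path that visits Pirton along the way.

$63

Shortest Kelso→Pirton: Kelso → Neston → Pirton = 24
Shortest Pirton→Ravel: Pirton → Hale → Ravel = 39
Total via Pirton: 24 + 39 = $63.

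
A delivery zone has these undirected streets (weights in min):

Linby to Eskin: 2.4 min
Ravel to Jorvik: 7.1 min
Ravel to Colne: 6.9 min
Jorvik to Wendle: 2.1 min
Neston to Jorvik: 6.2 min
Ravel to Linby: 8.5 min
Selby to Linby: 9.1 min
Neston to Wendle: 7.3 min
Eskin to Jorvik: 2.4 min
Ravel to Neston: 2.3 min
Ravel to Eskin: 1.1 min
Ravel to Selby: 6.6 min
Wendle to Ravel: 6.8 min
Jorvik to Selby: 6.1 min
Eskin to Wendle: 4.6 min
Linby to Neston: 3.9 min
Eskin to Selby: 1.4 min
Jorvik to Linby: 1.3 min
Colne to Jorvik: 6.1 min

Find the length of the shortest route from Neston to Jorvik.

Candidate routes:
Neston - Ravel - Eskin - Jorvik: 2.3+1.1+2.4 = 5.8
Neston - Linby - Jorvik: 3.9+1.3 = 5.2
The minimum is 5.2 min via Neston - Linby - Jorvik.

5.2 min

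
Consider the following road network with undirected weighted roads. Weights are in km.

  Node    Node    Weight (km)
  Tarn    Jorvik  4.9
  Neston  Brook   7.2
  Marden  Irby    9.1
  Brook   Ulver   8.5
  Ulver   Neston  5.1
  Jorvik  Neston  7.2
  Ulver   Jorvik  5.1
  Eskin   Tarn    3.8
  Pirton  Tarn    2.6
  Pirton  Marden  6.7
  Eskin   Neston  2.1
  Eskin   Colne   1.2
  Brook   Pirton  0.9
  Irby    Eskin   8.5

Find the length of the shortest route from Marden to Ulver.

Settle nodes by increasing distance from Marden:
Marden: 0
Pirton: 6.7  (via Marden)
Brook: 7.6  (via Pirton)
Irby: 9.1  (via Marden)
Tarn: 9.3  (via Pirton)
Eskin: 13.1  (via Tarn)
Jorvik: 14.2  (via Tarn)
Colne: 14.3  (via Eskin)
Neston: 14.8  (via Brook)
Ulver: 16.1  (via Brook)
Shortest route: Marden → Pirton → Brook → Ulver = 16.1 km.

16.1 km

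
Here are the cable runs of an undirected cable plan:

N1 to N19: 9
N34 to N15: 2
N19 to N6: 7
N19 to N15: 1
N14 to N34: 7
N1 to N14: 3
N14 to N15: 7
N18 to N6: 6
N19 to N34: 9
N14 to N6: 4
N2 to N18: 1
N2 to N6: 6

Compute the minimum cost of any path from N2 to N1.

Shortest distances from N2:
N2: 0
N18: 1  (via N2)
N6: 6  (via N2)
N14: 10  (via N6)
N19: 13  (via N6)
N1: 13  (via N14)
Shortest route: N2 → N6 → N14 → N1 = 13.

13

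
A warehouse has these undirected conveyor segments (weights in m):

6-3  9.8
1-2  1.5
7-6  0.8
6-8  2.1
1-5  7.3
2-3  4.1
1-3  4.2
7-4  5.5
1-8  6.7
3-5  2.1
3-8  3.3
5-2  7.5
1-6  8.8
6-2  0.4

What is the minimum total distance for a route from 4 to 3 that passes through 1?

12.4 m

Shortest 4→1: 4–7–6–2–1 = 8.2
Best 1 to 3: 1–3 costing 4.2
Total via 1: 8.2 + 4.2 = 12.4 m.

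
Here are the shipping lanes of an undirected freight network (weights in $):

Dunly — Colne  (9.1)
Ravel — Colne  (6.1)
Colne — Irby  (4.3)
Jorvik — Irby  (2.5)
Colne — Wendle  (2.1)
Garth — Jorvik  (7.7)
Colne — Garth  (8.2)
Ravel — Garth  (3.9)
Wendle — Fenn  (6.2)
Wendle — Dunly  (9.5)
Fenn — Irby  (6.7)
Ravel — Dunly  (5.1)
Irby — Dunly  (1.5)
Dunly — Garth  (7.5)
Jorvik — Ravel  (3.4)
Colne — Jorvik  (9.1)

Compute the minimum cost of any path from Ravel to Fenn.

Compare a few routes:
Ravel - Colne - Wendle - Fenn: 6.1+2.1+6.2 = 14.4
Ravel - Jorvik - Irby - Fenn: 3.4+2.5+6.7 = 12.6
Ravel - Dunly - Irby - Fenn: 5.1+1.5+6.7 = 13.3
Cheapest is Ravel - Jorvik - Irby - Fenn at $12.6.

$12.6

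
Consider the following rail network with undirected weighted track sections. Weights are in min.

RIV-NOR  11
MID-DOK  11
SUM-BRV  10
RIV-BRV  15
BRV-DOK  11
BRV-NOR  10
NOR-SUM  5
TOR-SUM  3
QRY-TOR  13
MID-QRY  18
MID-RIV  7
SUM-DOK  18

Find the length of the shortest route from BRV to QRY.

Settle nodes by increasing distance from BRV:
BRV: 0
NOR: 10  (via BRV)
SUM: 10  (via BRV)
DOK: 11  (via BRV)
TOR: 13  (via SUM)
RIV: 15  (via BRV)
MID: 22  (via DOK)
QRY: 26  (via TOR)
Shortest route: BRV → SUM → TOR → QRY = 26 min.

26 min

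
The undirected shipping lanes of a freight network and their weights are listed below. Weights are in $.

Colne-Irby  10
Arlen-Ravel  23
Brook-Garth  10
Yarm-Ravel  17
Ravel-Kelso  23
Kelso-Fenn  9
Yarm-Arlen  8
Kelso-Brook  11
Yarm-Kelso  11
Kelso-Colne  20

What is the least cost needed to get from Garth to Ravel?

Settle nodes by increasing distance from Garth:
Garth: 0
Brook: 10  (via Garth)
Kelso: 21  (via Brook)
Fenn: 30  (via Kelso)
Yarm: 32  (via Kelso)
Arlen: 40  (via Yarm)
Colne: 41  (via Kelso)
Ravel: 44  (via Kelso)
Shortest route: Garth–Brook–Kelso–Ravel = $44.

$44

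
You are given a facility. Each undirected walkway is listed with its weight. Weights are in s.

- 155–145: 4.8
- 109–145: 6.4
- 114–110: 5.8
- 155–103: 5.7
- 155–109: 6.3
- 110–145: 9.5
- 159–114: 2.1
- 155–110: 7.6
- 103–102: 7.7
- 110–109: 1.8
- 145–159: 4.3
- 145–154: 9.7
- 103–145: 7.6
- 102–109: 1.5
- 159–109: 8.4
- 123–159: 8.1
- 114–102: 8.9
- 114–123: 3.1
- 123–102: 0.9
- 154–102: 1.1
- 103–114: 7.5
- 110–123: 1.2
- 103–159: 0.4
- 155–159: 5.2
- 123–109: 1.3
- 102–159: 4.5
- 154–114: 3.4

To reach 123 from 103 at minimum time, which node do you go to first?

Enumerating some paths:
103 - 159 - 114 - 123: 0.4+2.1+3.1 = 5.6
103 - 159 - 102 - 123: 0.4+4.5+0.9 = 5.8
103 - 159 - 114 - 154 - 102 - 123: 0.4+2.1+3.4+1.1+0.9 = 7.9
103 - 159 - 102 - 109 - 123: 0.4+4.5+1.5+1.3 = 7.7
Cheapest is 103 - 159 - 114 - 123 at 5.6 s.
So from 103 the first move is to 159.

159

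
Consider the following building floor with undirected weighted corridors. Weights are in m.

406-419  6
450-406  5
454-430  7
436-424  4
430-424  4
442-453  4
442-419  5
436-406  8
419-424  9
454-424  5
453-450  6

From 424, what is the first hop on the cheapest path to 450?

Enumerating some paths:
424 - 419 - 406 - 450: 9+6+5 = 20
424 - 436 - 406 - 450: 4+8+5 = 17
The minimum is 17 m via 424 - 436 - 406 - 450.
So from 424 the first move is to 436.

436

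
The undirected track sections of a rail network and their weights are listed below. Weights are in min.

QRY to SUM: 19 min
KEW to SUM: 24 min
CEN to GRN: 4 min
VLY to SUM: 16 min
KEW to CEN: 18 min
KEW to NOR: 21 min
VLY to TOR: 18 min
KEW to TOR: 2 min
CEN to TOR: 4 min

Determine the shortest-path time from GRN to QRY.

53 min

Candidate routes:
GRN - CEN - TOR - VLY - SUM - QRY: 4+4+18+16+19 = 61
GRN - CEN - KEW - SUM - QRY: 4+18+24+19 = 65
GRN - CEN - TOR - KEW - SUM - QRY: 4+4+2+24+19 = 53
The minimum is 53 min via GRN - CEN - TOR - KEW - SUM - QRY.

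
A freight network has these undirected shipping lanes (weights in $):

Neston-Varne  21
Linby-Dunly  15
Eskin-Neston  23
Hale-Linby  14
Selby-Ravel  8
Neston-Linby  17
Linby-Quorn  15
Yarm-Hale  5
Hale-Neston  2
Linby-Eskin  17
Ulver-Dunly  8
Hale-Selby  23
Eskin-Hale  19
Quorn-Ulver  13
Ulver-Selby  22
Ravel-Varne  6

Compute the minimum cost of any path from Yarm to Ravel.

$34

Running Dijkstra from Yarm:
Yarm: 0
Hale: 5  (via Yarm)
Neston: 7  (via Hale)
Linby: 19  (via Hale)
Eskin: 24  (via Hale)
Varne: 28  (via Neston)
Selby: 28  (via Hale)
Quorn: 34  (via Linby)
Ravel: 34  (via Varne)
Shortest route: Yarm → Hale → Neston → Varne → Ravel = $34.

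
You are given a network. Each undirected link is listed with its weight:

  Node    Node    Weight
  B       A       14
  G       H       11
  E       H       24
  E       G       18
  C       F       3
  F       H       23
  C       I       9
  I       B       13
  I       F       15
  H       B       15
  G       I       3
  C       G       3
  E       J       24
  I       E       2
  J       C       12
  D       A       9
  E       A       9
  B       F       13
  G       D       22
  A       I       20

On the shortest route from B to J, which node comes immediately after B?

Enumerating some paths:
B - F - C - J: 13+3+12 = 28
B - I - G - C - J: 13+3+3+12 = 31
Cheapest is B - F - C - J at 28.
So from B the first move is to F.

F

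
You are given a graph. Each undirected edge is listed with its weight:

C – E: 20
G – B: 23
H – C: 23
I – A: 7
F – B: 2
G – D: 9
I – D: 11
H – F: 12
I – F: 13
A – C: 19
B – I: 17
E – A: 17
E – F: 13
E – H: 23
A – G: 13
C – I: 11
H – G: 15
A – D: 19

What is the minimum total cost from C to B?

26

Running Dijkstra from C:
C: 0
I: 11  (via C)
A: 18  (via I)
E: 20  (via C)
D: 22  (via I)
H: 23  (via C)
F: 24  (via I)
B: 26  (via F)
Shortest route: C → I → F → B = 26.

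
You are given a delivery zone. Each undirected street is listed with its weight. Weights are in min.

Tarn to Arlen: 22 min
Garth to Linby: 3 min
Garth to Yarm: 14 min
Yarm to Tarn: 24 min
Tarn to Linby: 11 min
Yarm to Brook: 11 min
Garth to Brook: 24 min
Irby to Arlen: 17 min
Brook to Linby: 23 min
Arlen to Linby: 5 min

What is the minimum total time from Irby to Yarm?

Compare a few routes:
Irby - Arlen - Linby - Garth - Yarm: 17+5+3+14 = 39
Irby - Arlen - Linby - Brook - Yarm: 17+5+23+11 = 56
The minimum is 39 min via Irby - Arlen - Linby - Garth - Yarm.

39 min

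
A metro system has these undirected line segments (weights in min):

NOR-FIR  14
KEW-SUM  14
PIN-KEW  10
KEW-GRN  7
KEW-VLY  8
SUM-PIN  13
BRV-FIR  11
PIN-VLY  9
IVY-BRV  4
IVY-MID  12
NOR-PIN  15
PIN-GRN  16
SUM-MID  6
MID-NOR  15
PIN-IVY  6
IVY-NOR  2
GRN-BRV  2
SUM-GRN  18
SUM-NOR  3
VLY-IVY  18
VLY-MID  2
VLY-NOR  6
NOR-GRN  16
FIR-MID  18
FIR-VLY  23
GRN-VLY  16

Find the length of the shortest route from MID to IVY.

Shortest distances from MID:
MID: 0
VLY: 2  (via MID)
SUM: 6  (via MID)
NOR: 8  (via VLY)
IVY: 10  (via NOR)
Shortest route: MID → VLY → NOR → IVY = 10 min.

10 min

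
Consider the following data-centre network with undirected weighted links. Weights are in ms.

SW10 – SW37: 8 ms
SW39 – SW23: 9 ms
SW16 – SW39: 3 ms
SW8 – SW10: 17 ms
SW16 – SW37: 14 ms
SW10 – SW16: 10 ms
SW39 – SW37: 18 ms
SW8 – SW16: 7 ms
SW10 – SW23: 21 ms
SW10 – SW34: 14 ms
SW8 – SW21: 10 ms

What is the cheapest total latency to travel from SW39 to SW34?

27 ms

Settle nodes by increasing distance from SW39:
SW39: 0
SW16: 3  (via SW39)
SW23: 9  (via SW39)
SW8: 10  (via SW16)
SW10: 13  (via SW16)
SW37: 17  (via SW16)
SW21: 20  (via SW8)
SW34: 27  (via SW10)
Shortest route: SW39–SW16–SW10–SW34 = 27 ms.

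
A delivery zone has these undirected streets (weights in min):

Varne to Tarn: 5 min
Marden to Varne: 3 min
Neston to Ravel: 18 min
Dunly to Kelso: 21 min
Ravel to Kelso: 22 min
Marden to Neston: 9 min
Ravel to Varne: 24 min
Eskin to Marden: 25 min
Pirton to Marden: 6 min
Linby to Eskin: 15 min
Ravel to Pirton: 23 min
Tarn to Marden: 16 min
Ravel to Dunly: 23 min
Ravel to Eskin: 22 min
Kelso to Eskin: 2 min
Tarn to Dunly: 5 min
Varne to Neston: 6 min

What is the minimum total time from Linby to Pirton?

Running Dijkstra from Linby:
Linby: 0
Eskin: 15  (via Linby)
Kelso: 17  (via Eskin)
Ravel: 37  (via Eskin)
Dunly: 38  (via Kelso)
Marden: 40  (via Eskin)
Varne: 43  (via Marden)
Tarn: 43  (via Dunly)
Pirton: 46  (via Marden)
Shortest route: Linby–Eskin–Marden–Pirton = 46 min.

46 min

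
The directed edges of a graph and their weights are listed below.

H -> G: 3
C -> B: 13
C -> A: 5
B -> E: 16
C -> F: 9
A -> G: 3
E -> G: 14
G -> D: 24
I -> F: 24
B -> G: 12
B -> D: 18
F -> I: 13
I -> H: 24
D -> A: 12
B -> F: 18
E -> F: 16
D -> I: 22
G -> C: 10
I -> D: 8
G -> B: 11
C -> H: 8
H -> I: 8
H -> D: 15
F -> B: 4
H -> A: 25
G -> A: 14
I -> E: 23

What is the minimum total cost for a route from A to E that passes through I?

52

Best A to I: A–G–C–H–I costing 29
Best I to E: I–E costing 23
Total via I: 29 + 23 = 52.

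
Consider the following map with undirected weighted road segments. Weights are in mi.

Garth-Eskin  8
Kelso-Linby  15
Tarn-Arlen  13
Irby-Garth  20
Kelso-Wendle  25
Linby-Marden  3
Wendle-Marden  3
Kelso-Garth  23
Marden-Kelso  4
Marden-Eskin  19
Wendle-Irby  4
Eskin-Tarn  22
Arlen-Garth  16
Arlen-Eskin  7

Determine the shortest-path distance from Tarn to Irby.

Compare a few routes:
Tarn–Arlen–Eskin–Garth–Irby: 13+7+8+20 = 48
Tarn–Eskin–Marden–Wendle–Irby: 22+19+3+4 = 48
Tarn–Arlen–Eskin–Marden–Wendle–Irby: 13+7+19+3+4 = 46
Cheapest is Tarn–Arlen–Eskin–Marden–Wendle–Irby at 46 mi.

46 mi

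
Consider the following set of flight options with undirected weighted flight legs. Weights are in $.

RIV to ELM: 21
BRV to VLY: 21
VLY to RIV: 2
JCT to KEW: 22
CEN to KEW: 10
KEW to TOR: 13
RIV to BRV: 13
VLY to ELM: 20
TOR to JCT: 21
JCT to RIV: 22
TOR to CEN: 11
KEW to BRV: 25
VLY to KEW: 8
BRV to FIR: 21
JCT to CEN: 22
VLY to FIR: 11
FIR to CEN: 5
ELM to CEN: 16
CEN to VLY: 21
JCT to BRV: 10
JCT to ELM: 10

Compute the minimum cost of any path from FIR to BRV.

$21

Shortest distances from FIR:
FIR: 0
CEN: 5  (via FIR)
VLY: 11  (via FIR)
RIV: 13  (via VLY)
KEW: 15  (via CEN)
TOR: 16  (via CEN)
BRV: 21  (via FIR)
Shortest route: FIR → BRV = $21.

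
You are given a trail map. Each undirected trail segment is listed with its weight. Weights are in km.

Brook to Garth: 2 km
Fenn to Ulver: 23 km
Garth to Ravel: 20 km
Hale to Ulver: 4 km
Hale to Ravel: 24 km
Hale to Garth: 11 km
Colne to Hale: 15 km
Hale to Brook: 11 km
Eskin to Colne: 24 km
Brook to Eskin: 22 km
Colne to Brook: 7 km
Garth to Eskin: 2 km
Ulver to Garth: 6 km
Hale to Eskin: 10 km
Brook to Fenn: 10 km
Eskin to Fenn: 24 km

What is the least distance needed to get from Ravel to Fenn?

Settle nodes by increasing distance from Ravel:
Ravel: 0
Garth: 20  (via Ravel)
Eskin: 22  (via Garth)
Brook: 22  (via Garth)
Hale: 24  (via Ravel)
Ulver: 26  (via Garth)
Colne: 29  (via Brook)
Fenn: 32  (via Brook)
Shortest route: Ravel → Garth → Brook → Fenn = 32 km.

32 km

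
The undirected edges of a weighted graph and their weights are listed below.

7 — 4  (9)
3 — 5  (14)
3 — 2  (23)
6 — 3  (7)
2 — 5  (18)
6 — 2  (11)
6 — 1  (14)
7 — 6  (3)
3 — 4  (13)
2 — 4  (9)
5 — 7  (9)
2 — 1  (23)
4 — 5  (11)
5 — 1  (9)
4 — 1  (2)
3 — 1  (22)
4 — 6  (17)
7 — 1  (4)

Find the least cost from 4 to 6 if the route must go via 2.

Shortest 4→2: 4 → 2 = 9
Shortest 2→6: 2 → 6 = 11
Total via 2: 9 + 11 = 20.

20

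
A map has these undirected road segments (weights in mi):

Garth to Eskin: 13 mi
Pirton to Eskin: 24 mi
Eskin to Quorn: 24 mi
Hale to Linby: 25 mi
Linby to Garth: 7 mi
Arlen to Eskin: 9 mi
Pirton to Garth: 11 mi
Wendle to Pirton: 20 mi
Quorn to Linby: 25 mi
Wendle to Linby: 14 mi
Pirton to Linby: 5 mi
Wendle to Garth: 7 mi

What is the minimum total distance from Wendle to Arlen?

Enumerating some paths:
Wendle → Garth → Eskin → Arlen: 7+13+9 = 29
Wendle → Garth → Pirton → Eskin → Arlen: 7+11+24+9 = 51
Wendle → Linby → Garth → Eskin → Arlen: 14+7+13+9 = 43
The minimum is 29 mi via Wendle → Garth → Eskin → Arlen.

29 mi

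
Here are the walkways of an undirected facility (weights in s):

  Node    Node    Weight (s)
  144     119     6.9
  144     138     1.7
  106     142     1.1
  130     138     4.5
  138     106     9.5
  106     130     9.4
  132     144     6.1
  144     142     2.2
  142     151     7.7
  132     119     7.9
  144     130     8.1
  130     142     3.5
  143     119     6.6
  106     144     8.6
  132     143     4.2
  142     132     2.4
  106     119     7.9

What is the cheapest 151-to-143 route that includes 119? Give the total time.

Shortest 151→119: 151 → 142 → 106 → 119 = 16.7
Shortest 119→143: 119 → 143 = 6.6
Total via 119: 16.7 + 6.6 = 23.3 s.

23.3 s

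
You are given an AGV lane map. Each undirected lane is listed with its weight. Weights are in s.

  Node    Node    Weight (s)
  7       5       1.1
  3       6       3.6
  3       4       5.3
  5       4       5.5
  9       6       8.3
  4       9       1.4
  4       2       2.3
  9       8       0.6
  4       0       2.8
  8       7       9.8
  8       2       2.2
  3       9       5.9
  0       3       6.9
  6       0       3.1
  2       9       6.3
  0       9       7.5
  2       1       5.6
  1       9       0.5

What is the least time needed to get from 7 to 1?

8.5 s

Candidate routes:
7–5–4–2–1: 1.1+5.5+2.3+5.6 = 14.5
7–5–4–9–1: 1.1+5.5+1.4+0.5 = 8.5
7–5–4–2–8–9–1: 1.1+5.5+2.3+2.2+0.6+0.5 = 12.2
7–8–9–1: 9.8+0.6+0.5 = 10.9
The minimum is 8.5 s via 7–5–4–9–1.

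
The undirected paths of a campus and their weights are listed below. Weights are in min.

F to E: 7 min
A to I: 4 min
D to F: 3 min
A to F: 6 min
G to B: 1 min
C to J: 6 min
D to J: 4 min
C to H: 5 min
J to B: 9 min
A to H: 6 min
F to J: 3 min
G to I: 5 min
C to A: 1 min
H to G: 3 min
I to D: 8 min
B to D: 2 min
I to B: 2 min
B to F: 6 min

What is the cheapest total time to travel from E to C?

Compare a few routes:
E → F → J → C: 7+3+6 = 16
E → F → D → B → I → A → C: 7+3+2+2+4+1 = 19
E → F → A → C: 7+6+1 = 14
Cheapest is E → F → A → C at 14 min.

14 min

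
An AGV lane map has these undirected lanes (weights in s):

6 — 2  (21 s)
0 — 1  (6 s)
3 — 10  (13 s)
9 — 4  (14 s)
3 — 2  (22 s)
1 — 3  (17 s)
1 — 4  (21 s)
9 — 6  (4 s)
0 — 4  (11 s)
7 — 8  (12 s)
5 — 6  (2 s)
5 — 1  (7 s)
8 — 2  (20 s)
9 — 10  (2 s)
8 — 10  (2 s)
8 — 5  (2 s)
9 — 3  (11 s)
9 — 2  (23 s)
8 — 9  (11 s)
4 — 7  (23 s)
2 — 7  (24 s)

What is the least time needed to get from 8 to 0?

Settle nodes by increasing distance from 8:
8: 0
5: 2  (via 8)
10: 2  (via 8)
6: 4  (via 5)
9: 4  (via 10)
1: 9  (via 5)
7: 12  (via 8)
0: 15  (via 1)
Shortest route: 8–5–1–0 = 15 s.

15 s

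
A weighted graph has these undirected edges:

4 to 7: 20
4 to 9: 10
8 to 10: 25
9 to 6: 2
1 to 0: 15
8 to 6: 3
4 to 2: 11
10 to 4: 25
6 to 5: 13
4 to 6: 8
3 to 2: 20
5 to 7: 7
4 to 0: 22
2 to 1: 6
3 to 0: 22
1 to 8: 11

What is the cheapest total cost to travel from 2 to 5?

32

Enumerating some paths:
2–1–8–6–5: 6+11+3+13 = 33
2–4–6–5: 11+8+13 = 32
2–4–9–6–5: 11+10+2+13 = 36
The minimum is 32 via 2–4–6–5.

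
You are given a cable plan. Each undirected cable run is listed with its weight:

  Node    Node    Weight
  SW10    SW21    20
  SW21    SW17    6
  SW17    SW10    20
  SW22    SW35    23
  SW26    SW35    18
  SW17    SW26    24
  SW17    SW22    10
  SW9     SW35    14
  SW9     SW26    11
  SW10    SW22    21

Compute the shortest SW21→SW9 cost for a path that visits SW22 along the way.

Best SW21 to SW22: SW21–SW17–SW22 costing 16
Shortest SW22→SW9: SW22–SW35–SW9 = 37
Total via SW22: 16 + 37 = 53.

53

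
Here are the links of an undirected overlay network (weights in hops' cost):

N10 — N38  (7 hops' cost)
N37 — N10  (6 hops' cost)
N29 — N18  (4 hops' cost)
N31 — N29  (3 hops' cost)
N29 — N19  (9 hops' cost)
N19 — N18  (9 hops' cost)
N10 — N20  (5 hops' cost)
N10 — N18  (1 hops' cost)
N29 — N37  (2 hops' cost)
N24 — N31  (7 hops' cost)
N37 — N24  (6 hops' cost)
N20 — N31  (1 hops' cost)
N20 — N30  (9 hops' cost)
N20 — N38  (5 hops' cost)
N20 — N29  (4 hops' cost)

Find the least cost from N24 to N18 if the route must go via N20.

14 hops' cost

Best N24 to N20: N24 → N31 → N20 costing 8
Shortest N20→N18: N20 → N10 → N18 = 6
Total via N20: 8 + 6 = 14 hops' cost.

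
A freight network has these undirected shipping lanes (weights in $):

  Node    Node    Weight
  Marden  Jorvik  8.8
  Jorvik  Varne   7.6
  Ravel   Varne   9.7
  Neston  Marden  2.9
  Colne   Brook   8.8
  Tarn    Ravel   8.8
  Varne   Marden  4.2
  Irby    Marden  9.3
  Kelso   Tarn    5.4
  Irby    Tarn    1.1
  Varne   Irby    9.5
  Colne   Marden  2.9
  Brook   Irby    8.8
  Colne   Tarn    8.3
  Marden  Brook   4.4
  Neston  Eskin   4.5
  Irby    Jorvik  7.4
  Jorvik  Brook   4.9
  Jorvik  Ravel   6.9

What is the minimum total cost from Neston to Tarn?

Enumerating some paths:
Neston - Marden - Irby - Tarn: 2.9+9.3+1.1 = 13.3
Neston - Marden - Colne - Tarn: 2.9+2.9+8.3 = 14.1
The minimum is $13.3 via Neston - Marden - Irby - Tarn.

$13.3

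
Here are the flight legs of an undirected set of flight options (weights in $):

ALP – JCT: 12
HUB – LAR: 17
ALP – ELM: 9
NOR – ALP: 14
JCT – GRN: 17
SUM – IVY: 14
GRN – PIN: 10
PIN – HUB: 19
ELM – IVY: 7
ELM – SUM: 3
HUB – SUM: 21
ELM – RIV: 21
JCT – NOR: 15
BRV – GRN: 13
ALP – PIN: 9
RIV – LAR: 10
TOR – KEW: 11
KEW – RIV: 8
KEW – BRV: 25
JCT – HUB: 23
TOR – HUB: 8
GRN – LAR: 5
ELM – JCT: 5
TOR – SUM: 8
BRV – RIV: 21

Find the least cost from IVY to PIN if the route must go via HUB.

Shortest IVY→HUB: IVY–ELM–SUM–TOR–HUB = 26
Shortest HUB→PIN: HUB–PIN = 19
Total via HUB: 26 + 19 = $45.

$45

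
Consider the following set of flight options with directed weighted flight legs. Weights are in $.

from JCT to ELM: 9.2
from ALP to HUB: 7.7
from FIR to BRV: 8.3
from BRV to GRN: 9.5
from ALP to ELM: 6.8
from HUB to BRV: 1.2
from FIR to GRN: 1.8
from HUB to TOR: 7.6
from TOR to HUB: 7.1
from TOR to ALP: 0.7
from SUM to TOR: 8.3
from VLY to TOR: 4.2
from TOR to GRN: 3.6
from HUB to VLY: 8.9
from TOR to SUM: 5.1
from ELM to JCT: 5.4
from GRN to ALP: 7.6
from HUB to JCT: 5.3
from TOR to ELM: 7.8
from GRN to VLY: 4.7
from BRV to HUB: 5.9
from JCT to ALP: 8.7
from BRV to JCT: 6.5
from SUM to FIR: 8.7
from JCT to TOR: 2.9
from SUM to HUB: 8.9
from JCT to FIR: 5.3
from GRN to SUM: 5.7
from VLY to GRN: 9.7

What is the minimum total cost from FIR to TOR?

$10.7

Compare a few routes:
FIR–BRV–JCT–TOR: 8.3+6.5+2.9 = 17.7
FIR–GRN–VLY–TOR: 1.8+4.7+4.2 = 10.7
FIR–GRN–SUM–TOR: 1.8+5.7+8.3 = 15.8
The minimum is $10.7 via FIR–GRN–VLY–TOR.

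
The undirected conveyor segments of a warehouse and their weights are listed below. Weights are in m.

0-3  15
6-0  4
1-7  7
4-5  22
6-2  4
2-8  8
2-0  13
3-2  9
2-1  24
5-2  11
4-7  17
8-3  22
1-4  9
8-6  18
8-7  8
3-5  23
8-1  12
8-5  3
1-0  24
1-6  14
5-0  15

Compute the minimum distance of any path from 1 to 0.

18 m

Enumerating some paths:
1 - 0: 24 = 24
1 - 8 - 2 - 6 - 0: 12+8+4+4 = 28
1 - 8 - 5 - 0: 12+3+15 = 30
1 - 6 - 0: 14+4 = 18
Cheapest is 1 - 6 - 0 at 18 m.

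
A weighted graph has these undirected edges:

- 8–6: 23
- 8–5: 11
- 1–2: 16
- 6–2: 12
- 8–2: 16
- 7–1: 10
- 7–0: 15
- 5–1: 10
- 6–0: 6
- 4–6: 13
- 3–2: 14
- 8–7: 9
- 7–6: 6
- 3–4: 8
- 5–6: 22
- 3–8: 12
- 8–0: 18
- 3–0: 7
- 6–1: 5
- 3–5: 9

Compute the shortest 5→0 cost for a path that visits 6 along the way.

Shortest 5→6: 5–1–6 = 15
Shortest 6→0: 6–0 = 6
Total via 6: 15 + 6 = 21.

21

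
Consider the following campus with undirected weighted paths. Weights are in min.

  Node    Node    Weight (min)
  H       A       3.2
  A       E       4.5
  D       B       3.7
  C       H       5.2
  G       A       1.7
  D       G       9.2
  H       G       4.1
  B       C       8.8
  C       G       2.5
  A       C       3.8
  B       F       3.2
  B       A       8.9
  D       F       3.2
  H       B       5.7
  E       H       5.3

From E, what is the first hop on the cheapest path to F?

Enumerating some paths:
E–H–B–F: 5.3+5.7+3.2 = 14.2
E–A–B–F: 4.5+8.9+3.2 = 16.6
The minimum is 14.2 min via E–H–B–F.
So from E the first move is to H.

H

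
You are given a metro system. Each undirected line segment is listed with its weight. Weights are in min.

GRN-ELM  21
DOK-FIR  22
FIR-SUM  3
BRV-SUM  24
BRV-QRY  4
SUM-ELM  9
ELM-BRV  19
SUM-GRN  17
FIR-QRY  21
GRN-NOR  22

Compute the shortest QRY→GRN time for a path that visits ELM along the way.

Best QRY to ELM: QRY → BRV → ELM costing 23
Best ELM to GRN: ELM → GRN costing 21
Total via ELM: 23 + 21 = 44 min.

44 min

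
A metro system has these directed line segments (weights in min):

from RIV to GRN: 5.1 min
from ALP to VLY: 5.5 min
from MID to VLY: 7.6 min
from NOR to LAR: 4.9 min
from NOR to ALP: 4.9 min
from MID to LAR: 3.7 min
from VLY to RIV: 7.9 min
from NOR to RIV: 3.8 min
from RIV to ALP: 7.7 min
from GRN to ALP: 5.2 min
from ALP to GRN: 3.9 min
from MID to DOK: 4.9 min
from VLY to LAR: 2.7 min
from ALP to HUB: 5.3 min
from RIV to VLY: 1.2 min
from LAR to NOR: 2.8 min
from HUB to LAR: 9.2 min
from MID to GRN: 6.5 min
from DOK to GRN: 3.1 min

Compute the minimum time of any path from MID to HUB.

16.7 min

Enumerating some paths:
MID - LAR - NOR - ALP - HUB: 3.7+2.8+4.9+5.3 = 16.7
MID - GRN - ALP - HUB: 6.5+5.2+5.3 = 17
The minimum is 16.7 min via MID - LAR - NOR - ALP - HUB.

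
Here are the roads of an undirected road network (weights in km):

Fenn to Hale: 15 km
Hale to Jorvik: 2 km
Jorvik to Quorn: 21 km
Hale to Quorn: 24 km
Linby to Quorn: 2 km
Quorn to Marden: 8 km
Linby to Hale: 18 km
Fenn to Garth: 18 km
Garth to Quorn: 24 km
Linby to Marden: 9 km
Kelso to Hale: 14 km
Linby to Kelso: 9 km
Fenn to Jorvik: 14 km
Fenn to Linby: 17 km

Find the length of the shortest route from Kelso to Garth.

35 km

Running Dijkstra from Kelso:
Kelso: 0
Linby: 9  (via Kelso)
Quorn: 11  (via Linby)
Hale: 14  (via Kelso)
Jorvik: 16  (via Hale)
Marden: 18  (via Linby)
Fenn: 26  (via Linby)
Garth: 35  (via Quorn)
Shortest route: Kelso → Linby → Quorn → Garth = 35 km.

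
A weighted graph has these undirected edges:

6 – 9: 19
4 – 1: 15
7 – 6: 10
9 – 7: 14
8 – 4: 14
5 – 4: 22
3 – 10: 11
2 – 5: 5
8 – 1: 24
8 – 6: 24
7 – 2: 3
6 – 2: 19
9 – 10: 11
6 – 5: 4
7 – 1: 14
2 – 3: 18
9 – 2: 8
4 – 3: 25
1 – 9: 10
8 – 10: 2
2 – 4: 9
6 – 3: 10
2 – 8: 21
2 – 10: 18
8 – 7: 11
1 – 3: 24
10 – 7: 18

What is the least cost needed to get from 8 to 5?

Shortest distances from 8:
8: 0
10: 2  (via 8)
7: 11  (via 8)
3: 13  (via 10)
9: 13  (via 10)
2: 14  (via 7)
4: 14  (via 8)
5: 19  (via 2)
Shortest route: 8 → 7 → 2 → 5 = 19.

19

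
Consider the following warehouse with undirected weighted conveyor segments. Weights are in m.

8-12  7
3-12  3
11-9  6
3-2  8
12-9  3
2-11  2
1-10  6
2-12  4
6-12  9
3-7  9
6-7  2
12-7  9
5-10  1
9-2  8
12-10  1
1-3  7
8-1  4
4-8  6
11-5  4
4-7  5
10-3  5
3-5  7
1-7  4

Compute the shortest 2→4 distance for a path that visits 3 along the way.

21 m

Best 2 to 3: 2 → 12 → 3 costing 7
Best 3 to 4: 3 → 7 → 4 costing 14
Total via 3: 7 + 14 = 21 m.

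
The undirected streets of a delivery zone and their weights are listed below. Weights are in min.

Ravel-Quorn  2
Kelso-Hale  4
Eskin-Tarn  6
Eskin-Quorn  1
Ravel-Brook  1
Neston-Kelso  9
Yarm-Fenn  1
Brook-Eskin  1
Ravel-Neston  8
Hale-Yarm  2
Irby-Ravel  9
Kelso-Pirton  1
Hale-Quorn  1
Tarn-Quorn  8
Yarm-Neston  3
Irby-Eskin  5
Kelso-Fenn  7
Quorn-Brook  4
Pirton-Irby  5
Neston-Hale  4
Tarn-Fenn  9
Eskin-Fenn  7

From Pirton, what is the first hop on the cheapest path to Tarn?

Enumerating some paths:
Pirton → Kelso → Hale → Quorn → Tarn: 1+4+1+8 = 14
Pirton → Kelso → Hale → Quorn → Ravel → Brook → Eskin → Tarn: 1+4+1+2+1+1+6 = 16
Pirton → Irby → Eskin → Tarn: 5+5+6 = 16
Pirton → Kelso → Hale → Quorn → Eskin → Tarn: 1+4+1+1+6 = 13
The minimum is 13 min via Pirton → Kelso → Hale → Quorn → Eskin → Tarn.
So from Pirton the first move is to Kelso.

Kelso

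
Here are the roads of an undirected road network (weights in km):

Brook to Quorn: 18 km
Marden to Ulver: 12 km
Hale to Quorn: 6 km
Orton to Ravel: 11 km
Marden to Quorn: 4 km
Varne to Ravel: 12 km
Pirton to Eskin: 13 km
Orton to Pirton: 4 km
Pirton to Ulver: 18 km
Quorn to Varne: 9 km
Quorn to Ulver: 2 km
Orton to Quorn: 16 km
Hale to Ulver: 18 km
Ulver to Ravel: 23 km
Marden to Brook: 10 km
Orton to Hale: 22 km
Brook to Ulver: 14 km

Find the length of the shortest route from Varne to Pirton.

Shortest distances from Varne:
Varne: 0
Quorn: 9  (via Varne)
Ulver: 11  (via Quorn)
Ravel: 12  (via Varne)
Marden: 13  (via Quorn)
Hale: 15  (via Quorn)
Brook: 23  (via Marden)
Orton: 23  (via Ravel)
Pirton: 27  (via Orton)
Shortest route: Varne → Ravel → Orton → Pirton = 27 km.

27 km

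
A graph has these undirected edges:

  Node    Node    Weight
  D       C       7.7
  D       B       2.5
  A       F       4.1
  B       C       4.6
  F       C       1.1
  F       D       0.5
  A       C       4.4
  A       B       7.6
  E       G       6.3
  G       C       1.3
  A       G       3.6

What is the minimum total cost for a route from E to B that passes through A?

17

Best E to A: E–G–A costing 9.9
Shortest A→B: A–F–D–B = 7.1
Total via A: 9.9 + 7.1 = 17.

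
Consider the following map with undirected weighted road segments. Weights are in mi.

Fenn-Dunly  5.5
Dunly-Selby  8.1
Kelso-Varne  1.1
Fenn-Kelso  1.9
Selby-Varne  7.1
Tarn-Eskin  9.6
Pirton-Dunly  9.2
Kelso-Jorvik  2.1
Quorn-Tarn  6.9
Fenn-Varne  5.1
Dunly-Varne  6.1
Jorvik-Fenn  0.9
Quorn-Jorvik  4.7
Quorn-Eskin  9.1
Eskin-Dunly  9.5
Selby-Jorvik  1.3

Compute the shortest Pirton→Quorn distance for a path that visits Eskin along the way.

27.8 mi

Shortest Pirton→Eskin: Pirton → Dunly → Eskin = 18.7
Best Eskin to Quorn: Eskin → Quorn costing 9.1
Total via Eskin: 18.7 + 9.1 = 27.8 mi.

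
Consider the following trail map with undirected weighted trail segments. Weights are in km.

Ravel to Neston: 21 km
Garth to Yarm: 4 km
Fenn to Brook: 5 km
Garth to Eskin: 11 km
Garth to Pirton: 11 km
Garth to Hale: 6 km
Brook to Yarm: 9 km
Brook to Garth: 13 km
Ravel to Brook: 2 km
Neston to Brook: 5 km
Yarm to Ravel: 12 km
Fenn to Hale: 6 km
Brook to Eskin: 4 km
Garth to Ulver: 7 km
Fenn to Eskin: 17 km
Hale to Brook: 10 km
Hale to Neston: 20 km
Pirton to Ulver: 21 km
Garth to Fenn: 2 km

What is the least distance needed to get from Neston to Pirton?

23 km

Enumerating some paths:
Neston → Brook → Garth → Pirton: 5+13+11 = 29
Neston → Brook → Fenn → Garth → Pirton: 5+5+2+11 = 23
The minimum is 23 km via Neston → Brook → Fenn → Garth → Pirton.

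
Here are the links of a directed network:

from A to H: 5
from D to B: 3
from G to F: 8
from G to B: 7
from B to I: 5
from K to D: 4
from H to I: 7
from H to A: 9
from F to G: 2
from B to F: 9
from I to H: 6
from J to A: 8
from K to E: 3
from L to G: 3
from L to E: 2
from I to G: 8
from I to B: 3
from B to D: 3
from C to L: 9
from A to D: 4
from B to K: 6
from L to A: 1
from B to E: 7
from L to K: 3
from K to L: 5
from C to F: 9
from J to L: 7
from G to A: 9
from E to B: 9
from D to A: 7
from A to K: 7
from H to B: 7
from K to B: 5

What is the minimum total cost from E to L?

Compare a few routes:
E - B - D - A - K - L: 9+3+7+7+5 = 31
E - B - K - L: 9+6+5 = 20
The minimum is 20 via E - B - K - L.

20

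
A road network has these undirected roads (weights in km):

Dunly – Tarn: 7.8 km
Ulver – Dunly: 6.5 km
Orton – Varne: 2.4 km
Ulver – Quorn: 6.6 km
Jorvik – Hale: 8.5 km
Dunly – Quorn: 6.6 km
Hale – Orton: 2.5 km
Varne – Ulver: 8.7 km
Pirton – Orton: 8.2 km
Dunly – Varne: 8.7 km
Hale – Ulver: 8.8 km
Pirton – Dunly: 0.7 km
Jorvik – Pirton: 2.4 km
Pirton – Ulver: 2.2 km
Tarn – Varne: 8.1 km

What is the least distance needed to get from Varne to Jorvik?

11.8 km

Running Dijkstra from Varne:
Varne: 0
Orton: 2.4  (via Varne)
Hale: 4.9  (via Orton)
Tarn: 8.1  (via Varne)
Ulver: 8.7  (via Varne)
Dunly: 8.7  (via Varne)
Pirton: 9.4  (via Dunly)
Jorvik: 11.8  (via Pirton)
Shortest route: Varne → Dunly → Pirton → Jorvik = 11.8 km.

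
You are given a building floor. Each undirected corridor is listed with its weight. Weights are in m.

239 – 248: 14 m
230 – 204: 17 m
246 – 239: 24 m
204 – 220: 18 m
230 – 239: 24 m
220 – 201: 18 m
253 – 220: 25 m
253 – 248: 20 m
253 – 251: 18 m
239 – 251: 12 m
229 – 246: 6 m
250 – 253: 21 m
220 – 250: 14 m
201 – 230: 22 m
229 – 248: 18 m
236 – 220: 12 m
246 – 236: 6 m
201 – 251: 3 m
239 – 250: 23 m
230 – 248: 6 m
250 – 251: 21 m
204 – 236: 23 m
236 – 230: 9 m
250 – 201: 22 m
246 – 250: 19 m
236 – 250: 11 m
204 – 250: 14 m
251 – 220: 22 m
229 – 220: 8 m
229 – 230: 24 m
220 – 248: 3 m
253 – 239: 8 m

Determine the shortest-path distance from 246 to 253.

Enumerating some paths:
246 → 239 → 253: 24+8 = 32
246 → 229 → 220 → 248 → 253: 6+8+3+20 = 37
The minimum is 32 m via 246 → 239 → 253.

32 m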